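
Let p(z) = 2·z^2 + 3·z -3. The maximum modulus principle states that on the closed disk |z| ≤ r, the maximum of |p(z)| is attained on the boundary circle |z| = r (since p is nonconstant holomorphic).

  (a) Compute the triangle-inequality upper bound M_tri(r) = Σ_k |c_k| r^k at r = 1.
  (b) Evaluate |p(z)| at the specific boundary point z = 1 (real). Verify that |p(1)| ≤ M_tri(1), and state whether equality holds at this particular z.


Coefficients: c_0 = -3, c_1 = 3, c_2 = 2. Radius r = 1.
Part (a). Triangle bound: M_tri(r) = Σ_k |c_k| r^k
  = |-3|·1^0 + |3|·1^1 + |2|·1^2
  = 3 + 3 + 2 = 8.
This bounds M(r) := max_{|z|=r} |p(z)| from above; equality holds iff all terms c_k z^k can be made to align in phase at a single z on |z|=r.
Part (b). At z = 1 (real, on the circle |z| = r):
  p(1) = (-3)·1^0 + (3)·1^1 + (2)·1^2 = 2.
  |p(1)| = 2.
Check: |p(1)| = 2 ≤ 8 = M_tri(1). ✓ Equality does not hold at z = 1 (the coefficients have mixed signs, so the terms do not all align in phase there).

M_tri(1) = 8; |p(1)| = 2; equality at z=1: no.


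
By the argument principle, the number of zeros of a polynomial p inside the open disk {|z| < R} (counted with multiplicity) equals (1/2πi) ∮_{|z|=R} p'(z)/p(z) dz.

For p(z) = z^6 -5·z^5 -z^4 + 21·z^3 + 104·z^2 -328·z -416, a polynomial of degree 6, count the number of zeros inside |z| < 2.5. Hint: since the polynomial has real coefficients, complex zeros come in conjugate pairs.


The zeros of p are: (-2 + 2i), (-2 - 2i), (3 + 2i), (3 - 2i), -1, 4.
Their magnitudes are: 2.828, 2.828, 3.606, 3.606, 1, 4.
Zeros with |z| < R = 2.5: -1.
Count = 1.
By the argument principle, (1/2πi) ∮_{|z|=R} p'(z)/p(z) dz equals exactly this count.

Number of zeros inside |z| < 2.5: 1.


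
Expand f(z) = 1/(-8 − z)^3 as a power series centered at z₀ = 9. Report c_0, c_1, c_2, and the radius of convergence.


Let w = z − z₀, so z = z₀ + w.
Then -8 − z = -8 − (z₀ + w) = (-8 − z₀) − w = -17 − w.
f(z) = 1/(-17 − w)^3 = (1/(-17)^3) · (1 − w/(-17))^{−3}.
By the binomial series (1−u)^{−3} = Σ_{n≥0} C(n+2, 2) u^n for |u|<1, with u = w/(-17):
  c_n = C(n+2, 2) / (-17)^(n+3).
  c_0 = 1/(-17)^3 = -1/4913.
  c_1 = 3/(-17)^4 = 3/83521.
  c_2 = 6/(-17)^5 = -6/1419857.
The series is valid for |w/d| < 1, i.e. |z − z₀| < |d|.
Radius of convergence: R = |-8 − z₀| = |-17| = 17 (distance from z₀ to the singularity z = -8).

c_0 = -1/4913, c_1 = 3/83521, c_2 = -6/1419857; R = 17.


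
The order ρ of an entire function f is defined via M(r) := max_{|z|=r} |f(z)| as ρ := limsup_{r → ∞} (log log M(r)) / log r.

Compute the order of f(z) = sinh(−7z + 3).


sinh(w) is a linear combination of e^{iw} and e^{−iw} (or e^w, e^{−w} in the hyperbolic case), so |sinh(w)| ≤ e^{|w|}. With w = −7z + 3, |w| ≤ 7|z| + 3 = 7r + 3 on |z| = r, giving M(r) ≤ e^{7r + 3}, so ρ ≤ 1. On a suitable ray (z = it for sin/cos; z = t for sinh/cosh, t real → ∞), |sinh(−7z + 3)| grows like e^{7|t|}/2, so ρ ≥ 1. Hence ρ = 1.
Therefore ρ = 1.

Order ρ = 1.


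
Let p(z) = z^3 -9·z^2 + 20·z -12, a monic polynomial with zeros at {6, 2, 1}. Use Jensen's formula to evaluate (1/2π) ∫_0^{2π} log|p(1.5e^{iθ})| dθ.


Zeros: 1, 2, 6; r = 1.5.
Inside |z| < r: 1. Outside (|z| ≥ r): 2, 6.
p(0) = -12, so log|p(0)| = log(12) = 2.4849.
Apply Jensen: I(r) = log|p(0)| + Σ_k log(r/|z_k|), summed over zeros inside |z| < r.
  log(r/|z_k|) for z_k = 1: log(1.5/1) = 0.4055
  Outside zeros (2, 6) contribute nothing to the Jensen sum.
Sum over inside zeros: 0.4055.
I(r) = log|p(0)| + (inside sum) = 2.4849 + 0.4055 = 2.8904.
Note: since some zeros are outside |z| ≤ r, the simplified n·log(r) form does NOT apply — only the inside zeros contribute.

I(r) ≈ 2.8904.


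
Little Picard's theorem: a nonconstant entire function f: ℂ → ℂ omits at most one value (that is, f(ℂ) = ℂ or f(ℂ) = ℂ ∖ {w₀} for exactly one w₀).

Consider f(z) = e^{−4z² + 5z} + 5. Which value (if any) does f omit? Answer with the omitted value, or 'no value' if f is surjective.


Little Picard bounds the complement of f(ℂ) to at most one point.
The exponent g(z) = −4z² + 5z is a nonconstant polynomial, hence surjective onto ℂ. So e^{g(z)} takes every value in {e^w : w ∈ ℂ} = ℂ ∖ {0}. Adding 5 shifts the range to ℂ ∖ {5}. f omits exactly 5.

Omitted value: 5.


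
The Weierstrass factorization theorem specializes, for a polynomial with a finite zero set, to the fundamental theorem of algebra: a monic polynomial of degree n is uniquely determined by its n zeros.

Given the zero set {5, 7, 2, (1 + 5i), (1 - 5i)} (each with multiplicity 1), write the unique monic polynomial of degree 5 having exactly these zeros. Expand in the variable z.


The polynomial is p(z) = ∏_{α ∈ S} (z − α), where S = {5, 7, 2, (1 + 5i), (1 - 5i)}.
Expanding the product yields: p(z) = z^5 -16·z^4 + 113·z^3 -552·z^2 + 1674·z -1820.
Note conjugate pairs combine to real quadratics: (z − (1+5i))(z − (1−5i)) = z² − 2z + 26.
The resulting polynomial has degree 5 and real coefficients as required.

p(z) = z^5 -16·z^4 + 113·z^3 -552·z^2 + 1674·z -1820.


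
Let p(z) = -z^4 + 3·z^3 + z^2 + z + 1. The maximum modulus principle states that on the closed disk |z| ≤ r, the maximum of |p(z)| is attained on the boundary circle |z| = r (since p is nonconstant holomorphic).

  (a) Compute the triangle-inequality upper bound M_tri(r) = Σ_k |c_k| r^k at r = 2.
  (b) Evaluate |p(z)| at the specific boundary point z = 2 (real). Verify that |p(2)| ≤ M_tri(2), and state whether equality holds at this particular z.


Coefficients: c_0 = 1, c_1 = 1, c_2 = 1, c_3 = 3, c_4 = -1. Radius r = 2.
Part (a). Triangle bound: M_tri(r) = Σ_k |c_k| r^k
  = |1|·2^0 + |1|·2^1 + |1|·2^2 + |3|·2^3 + |-1|·2^4
  = 1 + 2 + 4 + 24 + 16 = 47.
This bounds M(r) := max_{|z|=r} |p(z)| from above; equality holds iff all terms c_k z^k can be made to align in phase at a single z on |z|=r.
Part (b). At z = 2 (real, on the circle |z| = r):
  p(2) = (1)·2^0 + (1)·2^1 + (1)·2^2 + (3)·2^3 + (-1)·2^4 = 15.
  |p(2)| = 15.
Check: |p(2)| = 15 ≤ 47 = M_tri(2). ✓ Equality does not hold at z = 2 (the coefficients have mixed signs, so the terms do not all align in phase there).

M_tri(2) = 47; |p(2)| = 15; equality at z=2: no.


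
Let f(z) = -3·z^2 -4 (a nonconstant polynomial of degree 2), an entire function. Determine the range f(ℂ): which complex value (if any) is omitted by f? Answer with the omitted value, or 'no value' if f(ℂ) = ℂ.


Little Picard bounds the complement of f(ℂ) to at most one point.
For every w ∈ ℂ, the equation p(z) − w = 0 is a nonconstant polynomial in z and hence has at least one root by the fundamental theorem of algebra. So p is surjective onto ℂ, omitting no value.

Omitted value: no value.


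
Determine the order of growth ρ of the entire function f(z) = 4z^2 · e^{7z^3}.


M(r) = max_{|z|=r} |4|·|z|^2·|e^{7z^3}| = 4·r^2 · e^{7r^3} (the factors attain their maxima compatibly on |z|=r). Then log M(r) = log 4 + 2·log r + 7r^3, dominated by the last term, so log log M(r) ~ 3·log r. The polynomial factor 4z^2 contributes only a log r term and does not affect the order. ρ = 3.
Therefore ρ = 3.

Order ρ = 3.


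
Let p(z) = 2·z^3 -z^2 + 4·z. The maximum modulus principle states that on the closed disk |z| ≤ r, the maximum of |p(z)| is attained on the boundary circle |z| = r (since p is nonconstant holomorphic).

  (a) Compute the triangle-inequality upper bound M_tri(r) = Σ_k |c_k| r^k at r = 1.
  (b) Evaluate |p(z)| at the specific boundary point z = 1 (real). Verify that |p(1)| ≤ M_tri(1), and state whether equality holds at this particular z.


Coefficients: c_0 = 0, c_1 = 4, c_2 = -1, c_3 = 2. Radius r = 1.
Part (a). Triangle bound: M_tri(r) = Σ_k |c_k| r^k
  = |0|·1^0 + |4|·1^1 + |-1|·1^2 + |2|·1^3
  = 0 + 4 + 1 + 2 = 7.
This bounds M(r) := max_{|z|=r} |p(z)| from above; equality holds iff all terms c_k z^k can be made to align in phase at a single z on |z|=r.
Part (b). At z = 1 (real, on the circle |z| = r):
  p(1) = (0)·1^0 + (4)·1^1 + (-1)·1^2 + (2)·1^3 = 5.
  |p(1)| = 5.
Check: |p(1)| = 5 ≤ 7 = M_tri(1). ✓ Equality does not hold at z = 1 (the coefficients have mixed signs, so the terms do not all align in phase there).

M_tri(1) = 7; |p(1)| = 5; equality at z=1: no.


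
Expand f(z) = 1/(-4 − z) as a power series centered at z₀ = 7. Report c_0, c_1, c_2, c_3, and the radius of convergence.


Let w = z − z₀, so z = z₀ + w.
Then -4 − z = -4 − (z₀ + w) = (-4 − z₀) − w = -11 − w.
f(z) = 1/(-11 − w) = (1/(-11)) · 1/(1 − w/(-11)) = Σ_{n≥0} w^n / (-11)^(n+1).
So c_n = 1/(-11)^(n+1):
  c_0 = 1/(-11)^1 = -1/11.
  c_1 = 1/(-11)^2 = 1/121.
  c_2 = 1/(-11)^3 = -1/1331.
  c_3 = 1/(-11)^4 = 1/14641.
The series is valid for |w/d| < 1, i.e. |z − z₀| < |d|.
Radius of convergence: R = |-4 − z₀| = |-11| = 11 (distance from z₀ to the singularity z = -4).

c_0 = -1/11, c_1 = 1/121, c_2 = -1/1331, c_3 = 1/14641; R = 11.


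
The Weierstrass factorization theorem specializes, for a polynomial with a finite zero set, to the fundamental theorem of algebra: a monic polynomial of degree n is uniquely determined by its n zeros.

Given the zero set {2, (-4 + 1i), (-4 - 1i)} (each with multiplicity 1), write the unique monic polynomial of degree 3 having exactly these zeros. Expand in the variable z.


The polynomial is p(z) = ∏_{α ∈ S} (z − α), where S = {2, (-4 + 1i), (-4 - 1i)}.
Expanding the product yields: p(z) = z^3 + 6·z^2 + z -34.
Note conjugate pairs combine to real quadratics: (z − (-4+1i))(z − (-4−1i)) = z² + 8z + 17.
The resulting polynomial has degree 3 and real coefficients as required.

p(z) = z^3 + 6·z^2 + z -34.


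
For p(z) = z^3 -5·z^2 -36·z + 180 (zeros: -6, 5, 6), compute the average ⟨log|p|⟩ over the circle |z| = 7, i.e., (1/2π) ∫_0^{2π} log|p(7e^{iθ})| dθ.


Zeros: -6, 5, 6; r = 7.
Inside |z| < r: -6, 5, 6. Outside (|z| ≥ r): ∅.
p(0) = 180, so log|p(0)| = log(180) = 5.1930.
Apply Jensen: I(r) = log|p(0)| + Σ_k log(r/|z_k|), summed over zeros inside |z| < r.
  log(r/|z_k|) for z_k = -6: log(7/6) = 0.1542
  log(r/|z_k|) for z_k = 5: log(7/5) = 0.3365
  log(r/|z_k|) for z_k = 6: log(7/6) = 0.1542
Sum over inside zeros: 0.6448.
I(r) = log|p(0)| + (inside sum) = 5.1930 + 0.6448 = 5.8377.
Closed form (all zeros inside, monic): I(r) = n·log(r) = 3·log(7) = 5.8377. ✓

I(r) ≈ 5.8377.


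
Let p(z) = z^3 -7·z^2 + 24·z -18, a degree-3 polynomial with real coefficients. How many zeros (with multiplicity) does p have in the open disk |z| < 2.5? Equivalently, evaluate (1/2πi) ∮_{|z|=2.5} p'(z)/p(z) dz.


The zeros of p are: 1, (3 + 3i), (3 - 3i).
Their magnitudes are: 1, 4.243, 4.243.
Zeros with |z| < R = 2.5: 1.
Count = 1.
By the argument principle, (1/2πi) ∮_{|z|=R} p'(z)/p(z) dz equals exactly this count.

Number of zeros inside |z| < 2.5: 1.


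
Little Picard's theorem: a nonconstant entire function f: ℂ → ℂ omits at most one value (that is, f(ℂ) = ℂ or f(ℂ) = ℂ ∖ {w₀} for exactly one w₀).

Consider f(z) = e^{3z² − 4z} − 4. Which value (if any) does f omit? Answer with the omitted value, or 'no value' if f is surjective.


Little Picard bounds the complement of f(ℂ) to at most one point.
The exponent g(z) = 3z² − 4z is a nonconstant polynomial, hence surjective onto ℂ. So e^{g(z)} takes every value in {e^w : w ∈ ℂ} = ℂ ∖ {0}. Adding -4 shifts the range to ℂ ∖ {-4}. f omits exactly -4.

Omitted value: -4.


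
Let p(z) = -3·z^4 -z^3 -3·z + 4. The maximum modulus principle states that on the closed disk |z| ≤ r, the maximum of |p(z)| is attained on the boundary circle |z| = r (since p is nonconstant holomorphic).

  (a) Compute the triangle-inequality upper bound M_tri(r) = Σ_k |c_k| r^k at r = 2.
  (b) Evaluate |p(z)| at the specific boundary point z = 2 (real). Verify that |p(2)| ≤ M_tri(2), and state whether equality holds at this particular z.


Coefficients: c_0 = 4, c_1 = -3, c_2 = 0, c_3 = -1, c_4 = -3. Radius r = 2.
Part (a). Triangle bound: M_tri(r) = Σ_k |c_k| r^k
  = |4|·2^0 + |-3|·2^1 + |0|·2^2 + |-1|·2^3 + |-3|·2^4
  = 4 + 6 + 0 + 8 + 48 = 66.
This bounds M(r) := max_{|z|=r} |p(z)| from above; equality holds iff all terms c_k z^k can be made to align in phase at a single z on |z|=r.
Part (b). At z = 2 (real, on the circle |z| = r):
  p(2) = (4)·2^0 + (-3)·2^1 + (0)·2^2 + (-1)·2^3 + (-3)·2^4 = -58.
  |p(2)| = 58.
Check: |p(2)| = 58 ≤ 66 = M_tri(2). ✓ Equality does not hold at z = 2 (the coefficients have mixed signs, so the terms do not all align in phase there).

M_tri(2) = 66; |p(2)| = 58; equality at z=2: no.


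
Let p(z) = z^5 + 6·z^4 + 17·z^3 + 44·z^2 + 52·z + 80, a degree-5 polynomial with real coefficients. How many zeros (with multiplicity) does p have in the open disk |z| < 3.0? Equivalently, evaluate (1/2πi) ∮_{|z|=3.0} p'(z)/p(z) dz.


The zeros of p are: -4, (-1 + 2i), (-1 - 2i), (0 + 2i), (0 - 2i).
Their magnitudes are: 4, 2.236, 2.236, 2, 2.
Zeros with |z| < R = 3.0: (-1 + 2i), (-1 - 2i), (0 + 2i), (0 - 2i).
Count = 4.
By the argument principle, (1/2πi) ∮_{|z|=R} p'(z)/p(z) dz equals exactly this count.

Number of zeros inside |z| < 3.0: 4.


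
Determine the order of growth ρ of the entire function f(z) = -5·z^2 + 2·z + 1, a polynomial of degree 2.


|f(z)| ≤ Σ|c_k|·r^k = O(r^2) as r → ∞. Polynomial growth is O(e^{r^ε}) for every ε > 0 (since r^2/e^{r^ε} → 0), so ρ ≤ ε for all ε > 0, i.e. ρ = 0. Every nonconstant polynomial has order 0.
Therefore ρ = 0.

Order ρ = 0.


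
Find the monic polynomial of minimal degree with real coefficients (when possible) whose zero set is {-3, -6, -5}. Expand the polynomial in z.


The polynomial is p(z) = ∏_{α ∈ S} (z − α), where S = {-3, -6, -5}.
Expanding the product yields: p(z) = z^3 + 14·z^2 + 63·z + 90.
The resulting polynomial has degree 3 and real coefficients as required.

p(z) = z^3 + 14·z^2 + 63·z + 90.


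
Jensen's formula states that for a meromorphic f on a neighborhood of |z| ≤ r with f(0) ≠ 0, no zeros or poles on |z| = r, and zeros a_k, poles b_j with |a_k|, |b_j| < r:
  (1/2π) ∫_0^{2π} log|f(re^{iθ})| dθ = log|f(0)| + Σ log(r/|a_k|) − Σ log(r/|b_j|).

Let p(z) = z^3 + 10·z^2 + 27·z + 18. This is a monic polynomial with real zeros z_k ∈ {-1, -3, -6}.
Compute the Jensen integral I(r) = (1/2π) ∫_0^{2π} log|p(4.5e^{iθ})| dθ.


Zeros: -6, -3, -1; r = 4.5.
Inside |z| < r: -3, -1. Outside (|z| ≥ r): -6.
p(0) = 18, so log|p(0)| = log(18) = 2.8904.
Apply Jensen: I(r) = log|p(0)| + Σ_k log(r/|z_k|), summed over zeros inside |z| < r.
  log(r/|z_k|) for z_k = -1: log(4.5/1) = 1.5041
  log(r/|z_k|) for z_k = -3: log(4.5/3) = 0.4055
  Outside zeros (-6) contribute nothing to the Jensen sum.
Sum over inside zeros: 1.9095.
I(r) = log|p(0)| + (inside sum) = 2.8904 + 1.9095 = 4.7999.
Note: since some zeros are outside |z| ≤ r, the simplified n·log(r) form does NOT apply — only the inside zeros contribute.

I(r) ≈ 4.7999.


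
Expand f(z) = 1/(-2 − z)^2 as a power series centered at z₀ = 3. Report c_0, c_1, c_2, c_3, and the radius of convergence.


Let w = z − z₀, so z = z₀ + w.
Then -2 − z = -2 − (z₀ + w) = (-2 − z₀) − w = -5 − w.
f(z) = 1/(-5 − w)^2 = (1/(-5)^2) · (1 − w/(-5))^{−2}.
By the binomial series (1−u)^{−2} = Σ_{n≥0} C(n+1, 1) u^n for |u|<1, with u = w/(-5):
  c_n = C(n+1, 1) / (-5)^(n+2).
  c_0 = 1/(-5)^2 = 1/25.
  c_1 = 2/(-5)^3 = -2/125.
  c_2 = 3/(-5)^4 = 3/625.
  c_3 = 4/(-5)^5 = -4/3125.
The series is valid for |w/d| < 1, i.e. |z − z₀| < |d|.
Radius of convergence: R = |-2 − z₀| = |-5| = 5 (distance from z₀ to the singularity z = -2).

c_0 = 1/25, c_1 = -2/125, c_2 = 3/625, c_3 = -4/3125; R = 5.


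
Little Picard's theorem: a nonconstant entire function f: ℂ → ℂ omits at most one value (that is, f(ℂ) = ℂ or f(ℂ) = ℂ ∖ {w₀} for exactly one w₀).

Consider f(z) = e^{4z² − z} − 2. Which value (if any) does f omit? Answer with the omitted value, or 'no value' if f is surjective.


Little Picard bounds the complement of f(ℂ) to at most one point.
The exponent g(z) = 4z² − z is a nonconstant polynomial, hence surjective onto ℂ. So e^{g(z)} takes every value in {e^w : w ∈ ℂ} = ℂ ∖ {0}. Adding -2 shifts the range to ℂ ∖ {-2}. f omits exactly -2.

Omitted value: -2.


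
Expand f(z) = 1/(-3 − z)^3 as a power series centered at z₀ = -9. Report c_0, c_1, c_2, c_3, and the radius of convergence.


Let w = z − z₀, so z = z₀ + w.
Then -3 − z = -3 − (z₀ + w) = (-3 − z₀) − w = 6 − w.
f(z) = 1/(6 − w)^3 = (1/(6)^3) · (1 − w/(6))^{−3}.
By the binomial series (1−u)^{−3} = Σ_{n≥0} C(n+2, 2) u^n for |u|<1, with u = w/(6):
  c_n = C(n+2, 2) / (6)^(n+3).
  c_0 = 1/(6)^3 = 1/216.
  c_1 = 3/(6)^4 = 1/432.
  c_2 = 6/(6)^5 = 1/1296.
  c_3 = 10/(6)^6 = 5/23328.
The series is valid for |w/d| < 1, i.e. |z − z₀| < |d|.
Radius of convergence: R = |-3 − z₀| = |6| = 6 (distance from z₀ to the singularity z = -3).

c_0 = 1/216, c_1 = 1/432, c_2 = 1/1296, c_3 = 5/23328; R = 6.


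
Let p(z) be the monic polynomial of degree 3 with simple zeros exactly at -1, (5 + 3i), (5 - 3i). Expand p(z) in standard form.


The polynomial is p(z) = ∏_{α ∈ S} (z − α), where S = {-1, (5 + 3i), (5 - 3i)}.
Expanding the product yields: p(z) = z^3 -9·z^2 + 24·z + 34.
Note conjugate pairs combine to real quadratics: (z − (5+3i))(z − (5−3i)) = z² − 10z + 34.
The resulting polynomial has degree 3 and real coefficients as required.

p(z) = z^3 -9·z^2 + 24·z + 34.


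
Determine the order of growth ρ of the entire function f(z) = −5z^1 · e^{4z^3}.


M(r) = max_{|z|=r} |-5|·|z|^1·|e^{4z^3}| = 5·r^1 · e^{4r^3} (the factors attain their maxima compatibly on |z|=r). Then log M(r) = log 5 + 1·log r + 4r^3, dominated by the last term, so log log M(r) ~ 3·log r. The polynomial factor -5z^1 contributes only a log r term and does not affect the order. ρ = 3.
Therefore ρ = 3.

Order ρ = 3.


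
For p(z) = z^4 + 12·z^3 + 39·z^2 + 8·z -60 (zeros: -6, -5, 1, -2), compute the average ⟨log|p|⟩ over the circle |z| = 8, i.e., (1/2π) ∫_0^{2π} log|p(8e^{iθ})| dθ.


Zeros: -6, -5, -2, 1; r = 8.
Inside |z| < r: -6, -5, -2, 1. Outside (|z| ≥ r): ∅.
p(0) = -60, so log|p(0)| = log(60) = 4.0943.
Apply Jensen: I(r) = log|p(0)| + Σ_k log(r/|z_k|), summed over zeros inside |z| < r.
  log(r/|z_k|) for z_k = -6: log(8/6) = 0.2877
  log(r/|z_k|) for z_k = -5: log(8/5) = 0.4700
  log(r/|z_k|) for z_k = 1: log(8/1) = 2.0794
  log(r/|z_k|) for z_k = -2: log(8/2) = 1.3863
Sum over inside zeros: 4.2234.
I(r) = log|p(0)| + (inside sum) = 4.0943 + 4.2234 = 8.3178.
Closed form (all zeros inside, monic): I(r) = n·log(r) = 4·log(8) = 8.3178. ✓

I(r) ≈ 8.3178.


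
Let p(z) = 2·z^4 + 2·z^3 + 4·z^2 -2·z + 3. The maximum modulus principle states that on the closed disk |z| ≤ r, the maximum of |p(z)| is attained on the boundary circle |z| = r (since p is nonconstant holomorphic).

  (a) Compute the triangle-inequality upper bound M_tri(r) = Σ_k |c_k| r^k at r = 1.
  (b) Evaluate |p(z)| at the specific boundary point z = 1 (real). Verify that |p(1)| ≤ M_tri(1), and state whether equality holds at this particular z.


Coefficients: c_0 = 3, c_1 = -2, c_2 = 4, c_3 = 2, c_4 = 2. Radius r = 1.
Part (a). Triangle bound: M_tri(r) = Σ_k |c_k| r^k
  = |3|·1^0 + |-2|·1^1 + |4|·1^2 + |2|·1^3 + |2|·1^4
  = 3 + 2 + 4 + 2 + 2 = 13.
This bounds M(r) := max_{|z|=r} |p(z)| from above; equality holds iff all terms c_k z^k can be made to align in phase at a single z on |z|=r.
Part (b). At z = 1 (real, on the circle |z| = r):
  p(1) = (3)·1^0 + (-2)·1^1 + (4)·1^2 + (2)·1^3 + (2)·1^4 = 9.
  |p(1)| = 9.
Check: |p(1)| = 9 ≤ 13 = M_tri(1). ✓ Equality does not hold at z = 1 (the coefficients have mixed signs, so the terms do not all align in phase there).

M_tri(1) = 13; |p(1)| = 9; equality at z=1: no.


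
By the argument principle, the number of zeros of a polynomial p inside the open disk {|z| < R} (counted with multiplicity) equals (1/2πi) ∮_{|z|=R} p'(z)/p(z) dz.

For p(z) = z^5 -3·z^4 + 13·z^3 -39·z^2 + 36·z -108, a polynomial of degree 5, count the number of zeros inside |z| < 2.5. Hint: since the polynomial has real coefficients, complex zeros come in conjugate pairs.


The zeros of p are: (0 + 2i), (0 - 2i), (0 + 3i), (0 - 3i), 3.
Their magnitudes are: 2, 2, 3, 3, 3.
Zeros with |z| < R = 2.5: (0 + 2i), (0 - 2i).
Count = 2.
By the argument principle, (1/2πi) ∮_{|z|=R} p'(z)/p(z) dz equals exactly this count.

Number of zeros inside |z| < 2.5: 2.


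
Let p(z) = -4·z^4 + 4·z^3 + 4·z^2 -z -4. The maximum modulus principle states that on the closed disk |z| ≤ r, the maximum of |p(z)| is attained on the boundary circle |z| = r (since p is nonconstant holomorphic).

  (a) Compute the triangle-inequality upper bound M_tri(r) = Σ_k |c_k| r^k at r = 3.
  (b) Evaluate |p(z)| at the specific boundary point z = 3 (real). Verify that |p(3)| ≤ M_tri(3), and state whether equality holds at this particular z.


Coefficients: c_0 = -4, c_1 = -1, c_2 = 4, c_3 = 4, c_4 = -4. Radius r = 3.
Part (a). Triangle bound: M_tri(r) = Σ_k |c_k| r^k
  = |-4|·3^0 + |-1|·3^1 + |4|·3^2 + |4|·3^3 + |-4|·3^4
  = 4 + 3 + 36 + 108 + 324 = 475.
This bounds M(r) := max_{|z|=r} |p(z)| from above; equality holds iff all terms c_k z^k can be made to align in phase at a single z on |z|=r.
Part (b). At z = 3 (real, on the circle |z| = r):
  p(3) = (-4)·3^0 + (-1)·3^1 + (4)·3^2 + (4)·3^3 + (-4)·3^4 = -187.
  |p(3)| = 187.
Check: |p(3)| = 187 ≤ 475 = M_tri(3). ✓ Equality does not hold at z = 3 (the coefficients have mixed signs, so the terms do not all align in phase there).

M_tri(3) = 475; |p(3)| = 187; equality at z=3: no.


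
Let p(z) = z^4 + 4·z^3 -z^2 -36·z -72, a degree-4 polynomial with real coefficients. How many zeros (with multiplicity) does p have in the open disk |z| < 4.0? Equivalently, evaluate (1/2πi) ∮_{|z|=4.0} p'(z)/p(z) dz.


The zeros of p are: (-2 + 2i), (-2 - 2i), 3, -3.
Their magnitudes are: 2.828, 2.828, 3, 3.
Zeros with |z| < R = 4.0: (-2 + 2i), (-2 - 2i), 3, -3.
Count = 4.
By the argument principle, (1/2πi) ∮_{|z|=R} p'(z)/p(z) dz equals exactly this count.

Number of zeros inside |z| < 4.0: 4.


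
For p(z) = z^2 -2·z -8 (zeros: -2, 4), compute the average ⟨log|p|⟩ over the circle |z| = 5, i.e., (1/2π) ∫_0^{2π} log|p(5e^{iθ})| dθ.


Zeros: -2, 4; r = 5.
Inside |z| < r: -2, 4. Outside (|z| ≥ r): ∅.
p(0) = -8, so log|p(0)| = log(8) = 2.0794.
Apply Jensen: I(r) = log|p(0)| + Σ_k log(r/|z_k|), summed over zeros inside |z| < r.
  log(r/|z_k|) for z_k = -2: log(5/2) = 0.9163
  log(r/|z_k|) for z_k = 4: log(5/4) = 0.2231
Sum over inside zeros: 1.1394.
I(r) = log|p(0)| + (inside sum) = 2.0794 + 1.1394 = 3.2189.
Closed form (all zeros inside, monic): I(r) = n·log(r) = 2·log(5) = 3.2189. ✓

I(r) ≈ 3.2189.


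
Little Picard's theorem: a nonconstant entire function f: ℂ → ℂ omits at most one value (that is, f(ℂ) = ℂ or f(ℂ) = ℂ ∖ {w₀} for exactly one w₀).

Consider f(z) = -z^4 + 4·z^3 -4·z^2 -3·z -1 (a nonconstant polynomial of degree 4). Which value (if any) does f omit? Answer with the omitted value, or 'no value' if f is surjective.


Little Picard bounds the complement of f(ℂ) to at most one point.
For every w ∈ ℂ, the equation p(z) − w = 0 is a nonconstant polynomial in z and hence has at least one root by the fundamental theorem of algebra. So p is surjective onto ℂ, omitting no value.

Omitted value: no value.


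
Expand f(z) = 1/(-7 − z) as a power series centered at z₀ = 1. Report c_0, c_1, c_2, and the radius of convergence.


Let w = z − z₀, so z = z₀ + w.
Then -7 − z = -7 − (z₀ + w) = (-7 − z₀) − w = -8 − w.
f(z) = 1/(-8 − w) = (1/(-8)) · 1/(1 − w/(-8)) = Σ_{n≥0} w^n / (-8)^(n+1).
So c_n = 1/(-8)^(n+1):
  c_0 = 1/(-8)^1 = -1/8.
  c_1 = 1/(-8)^2 = 1/64.
  c_2 = 1/(-8)^3 = -1/512.
The series is valid for |w/d| < 1, i.e. |z − z₀| < |d|.
Radius of convergence: R = |-7 − z₀| = |-8| = 8 (distance from z₀ to the singularity z = -7).

c_0 = -1/8, c_1 = 1/64, c_2 = -1/512; R = 8.


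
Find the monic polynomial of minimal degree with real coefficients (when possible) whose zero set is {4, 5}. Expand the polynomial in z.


The polynomial is p(z) = ∏_{α ∈ S} (z − α), where S = {4, 5}.
Expanding the product yields: p(z) = z^2 -9·z + 20.
The resulting polynomial has degree 2 and real coefficients as required.

p(z) = z^2 -9·z + 20.


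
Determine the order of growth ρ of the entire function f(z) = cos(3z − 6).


cos(w) is a linear combination of e^{iw} and e^{−iw} (or e^w, e^{−w} in the hyperbolic case), so |cos(w)| ≤ e^{|w|}. With w = 3z − 6, |w| ≤ 3|z| + 6 = 3r + 6 on |z| = r, giving M(r) ≤ e^{3r + 6}, so ρ ≤ 1. On a suitable ray (z = it for sin/cos; z = t for sinh/cosh, t real → ∞), |cos(3z − 6)| grows like e^{3|t|}/2, so ρ ≥ 1. Hence ρ = 1.
Therefore ρ = 1.

Order ρ = 1.


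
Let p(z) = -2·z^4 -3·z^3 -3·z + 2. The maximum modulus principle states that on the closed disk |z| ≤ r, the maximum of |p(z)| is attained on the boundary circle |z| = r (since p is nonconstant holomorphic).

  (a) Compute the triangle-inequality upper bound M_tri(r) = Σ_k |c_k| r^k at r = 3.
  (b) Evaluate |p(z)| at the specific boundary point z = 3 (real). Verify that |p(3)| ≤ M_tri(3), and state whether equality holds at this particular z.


Coefficients: c_0 = 2, c_1 = -3, c_2 = 0, c_3 = -3, c_4 = -2. Radius r = 3.
Part (a). Triangle bound: M_tri(r) = Σ_k |c_k| r^k
  = |2|·3^0 + |-3|·3^1 + |0|·3^2 + |-3|·3^3 + |-2|·3^4
  = 2 + 9 + 0 + 81 + 162 = 254.
This bounds M(r) := max_{|z|=r} |p(z)| from above; equality holds iff all terms c_k z^k can be made to align in phase at a single z on |z|=r.
Part (b). At z = 3 (real, on the circle |z| = r):
  p(3) = (2)·3^0 + (-3)·3^1 + (0)·3^2 + (-3)·3^3 + (-2)·3^4 = -250.
  |p(3)| = 250.
Check: |p(3)| = 250 ≤ 254 = M_tri(3). ✓ Equality does not hold at z = 3 (the coefficients have mixed signs, so the terms do not all align in phase there).

M_tri(3) = 254; |p(3)| = 250; equality at z=3: no.


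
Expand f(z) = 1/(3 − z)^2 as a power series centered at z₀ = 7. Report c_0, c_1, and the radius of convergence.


Let w = z − z₀, so z = z₀ + w.
Then 3 − z = 3 − (z₀ + w) = (3 − z₀) − w = -4 − w.
f(z) = 1/(-4 − w)^2 = (1/(-4)^2) · (1 − w/(-4))^{−2}.
By the binomial series (1−u)^{−2} = Σ_{n≥0} C(n+1, 1) u^n for |u|<1, with u = w/(-4):
  c_n = C(n+1, 1) / (-4)^(n+2).
  c_0 = 1/(-4)^2 = 1/16.
  c_1 = 2/(-4)^3 = -1/32.
The series is valid for |w/d| < 1, i.e. |z − z₀| < |d|.
Radius of convergence: R = |3 − z₀| = |-4| = 4 (distance from z₀ to the singularity z = 3).

c_0 = 1/16, c_1 = -1/32; R = 4.


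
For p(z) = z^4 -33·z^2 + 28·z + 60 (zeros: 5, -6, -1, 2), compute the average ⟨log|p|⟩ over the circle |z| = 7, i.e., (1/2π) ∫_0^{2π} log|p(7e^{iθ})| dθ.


Zeros: -6, -1, 2, 5; r = 7.
Inside |z| < r: -6, -1, 2, 5. Outside (|z| ≥ r): ∅.
p(0) = 60, so log|p(0)| = log(60) = 4.0943.
Apply Jensen: I(r) = log|p(0)| + Σ_k log(r/|z_k|), summed over zeros inside |z| < r.
  log(r/|z_k|) for z_k = 5: log(7/5) = 0.3365
  log(r/|z_k|) for z_k = -6: log(7/6) = 0.1542
  log(r/|z_k|) for z_k = -1: log(7/1) = 1.9459
  log(r/|z_k|) for z_k = 2: log(7/2) = 1.2528
Sum over inside zeros: 3.6893.
I(r) = log|p(0)| + (inside sum) = 4.0943 + 3.6893 = 7.7836.
Closed form (all zeros inside, monic): I(r) = n·log(r) = 4·log(7) = 7.7836. ✓

I(r) ≈ 7.7836.


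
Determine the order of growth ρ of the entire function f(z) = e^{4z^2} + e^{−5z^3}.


Each summand is entire of order 2 and 3 respectively (as in the single-exponential case). The order of a sum is at most the max of the orders, so ρ ≤ 3. For the lower bound: on |z|=r choose arg z so that -5z^3 is real positive; then |e^{-5z^3}| = e^{5r^3} while |e^{4z^2}| ≤ e^{4r^2} = o(e^{5r^3}). So |f| ≥ e^{5r^3}(1 − o(1)) and ρ ≥ 3. Hence ρ = max(2, 3) = 3.
Therefore ρ = 3.

Order ρ = 3.


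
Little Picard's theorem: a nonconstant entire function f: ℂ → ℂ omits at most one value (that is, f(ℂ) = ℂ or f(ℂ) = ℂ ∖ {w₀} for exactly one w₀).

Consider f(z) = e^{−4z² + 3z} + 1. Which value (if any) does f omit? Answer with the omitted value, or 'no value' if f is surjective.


Little Picard bounds the complement of f(ℂ) to at most one point.
The exponent g(z) = −4z² + 3z is a nonconstant polynomial, hence surjective onto ℂ. So e^{g(z)} takes every value in {e^w : w ∈ ℂ} = ℂ ∖ {0}. Adding 1 shifts the range to ℂ ∖ {1}. f omits exactly 1.

Omitted value: 1.


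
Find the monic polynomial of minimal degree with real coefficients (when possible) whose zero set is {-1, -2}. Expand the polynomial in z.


The polynomial is p(z) = ∏_{α ∈ S} (z − α), where S = {-1, -2}.
Expanding the product yields: p(z) = z^2 + 3·z + 2.
The resulting polynomial has degree 2 and real coefficients as required.

p(z) = z^2 + 3·z + 2.


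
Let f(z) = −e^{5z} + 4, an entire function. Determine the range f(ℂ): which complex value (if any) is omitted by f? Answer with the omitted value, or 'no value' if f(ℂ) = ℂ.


Little Picard bounds the complement of f(ℂ) to at most one point.
e^{5z} is never zero on ℂ, so -1·e^{5z} takes every value in ℂ ∖ {0}. Adding 4 shifts the range to ℂ ∖ {4}. Thus f omits exactly the value 4.

Omitted value: 4.


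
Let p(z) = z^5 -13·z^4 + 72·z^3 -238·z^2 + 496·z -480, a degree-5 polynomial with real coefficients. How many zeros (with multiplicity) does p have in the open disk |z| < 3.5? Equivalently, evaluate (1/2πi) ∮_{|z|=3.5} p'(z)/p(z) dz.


The zeros of p are: (1 + 3i), (1 - 3i), 4, 3, 4.
Their magnitudes are: 3.162, 3.162, 4, 3, 4.
Zeros with |z| < R = 3.5: (1 + 3i), (1 - 3i), 3.
Count = 3.
By the argument principle, (1/2πi) ∮_{|z|=R} p'(z)/p(z) dz equals exactly this count.

Number of zeros inside |z| < 3.5: 3.


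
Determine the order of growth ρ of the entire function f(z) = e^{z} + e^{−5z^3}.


Each summand is entire of order 1 and 3 respectively (as in the single-exponential case). The order of a sum is at most the max of the orders, so ρ ≤ 3. For the lower bound: on |z|=r choose arg z so that -5z^3 is real positive; then |e^{-5z^3}| = e^{5r^3} while |e^{1z}| ≤ e^{1r^1} = o(e^{5r^3}). So |f| ≥ e^{5r^3}(1 − o(1)) and ρ ≥ 3. Hence ρ = max(1, 3) = 3.
Therefore ρ = 3.

Order ρ = 3.


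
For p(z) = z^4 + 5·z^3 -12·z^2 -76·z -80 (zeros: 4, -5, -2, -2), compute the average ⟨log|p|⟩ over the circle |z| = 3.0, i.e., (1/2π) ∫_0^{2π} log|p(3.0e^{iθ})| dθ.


Zeros: -5, -2, -2, 4; r = 3.0.
Inside |z| < r: -2, -2. Outside (|z| ≥ r): -5, 4.
p(0) = -80, so log|p(0)| = log(80) = 4.3820.
Apply Jensen: I(r) = log|p(0)| + Σ_k log(r/|z_k|), summed over zeros inside |z| < r.
  log(r/|z_k|) for z_k = -2: log(3.0/2) = 0.4055
  log(r/|z_k|) for z_k = -2: log(3.0/2) = 0.4055
  Outside zeros (-5, 4) contribute nothing to the Jensen sum.
Sum over inside zeros: 0.8109.
I(r) = log|p(0)| + (inside sum) = 4.3820 + 0.8109 = 5.1930.
Note: since some zeros are outside |z| ≤ r, the simplified n·log(r) form does NOT apply — only the inside zeros contribute.

I(r) ≈ 5.1930.


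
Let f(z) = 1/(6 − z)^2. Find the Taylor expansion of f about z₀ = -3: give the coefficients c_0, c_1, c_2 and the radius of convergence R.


Let w = z − z₀, so z = z₀ + w.
Then 6 − z = 6 − (z₀ + w) = (6 − z₀) − w = 9 − w.
f(z) = 1/(9 − w)^2 = (1/(9)^2) · (1 − w/(9))^{−2}.
By the binomial series (1−u)^{−2} = Σ_{n≥0} C(n+1, 1) u^n for |u|<1, with u = w/(9):
  c_n = C(n+1, 1) / (9)^(n+2).
  c_0 = 1/(9)^2 = 1/81.
  c_1 = 2/(9)^3 = 2/729.
  c_2 = 3/(9)^4 = 1/2187.
The series is valid for |w/d| < 1, i.e. |z − z₀| < |d|.
Radius of convergence: R = |6 − z₀| = |9| = 9 (distance from z₀ to the singularity z = 6).

c_0 = 1/81, c_1 = 2/729, c_2 = 1/2187; R = 9.


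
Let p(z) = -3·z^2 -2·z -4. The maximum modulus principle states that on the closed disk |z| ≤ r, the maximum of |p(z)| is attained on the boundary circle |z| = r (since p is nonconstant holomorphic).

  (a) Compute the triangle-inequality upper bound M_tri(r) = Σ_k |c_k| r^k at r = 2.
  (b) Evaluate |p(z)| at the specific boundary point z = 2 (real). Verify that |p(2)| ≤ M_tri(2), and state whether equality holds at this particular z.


Coefficients: c_0 = -4, c_1 = -2, c_2 = -3. Radius r = 2.
Part (a). Triangle bound: M_tri(r) = Σ_k |c_k| r^k
  = |-4|·2^0 + |-2|·2^1 + |-3|·2^2
  = 4 + 4 + 12 = 20.
This bounds M(r) := max_{|z|=r} |p(z)| from above; equality holds iff all terms c_k z^k can be made to align in phase at a single z on |z|=r.
Part (b). At z = 2 (real, on the circle |z| = r):
  p(2) = (-4)·2^0 + (-2)·2^1 + (-3)·2^2 = -20.
  |p(2)| = 20.
Since all nonzero coefficients share the same sign, |p(2)| = 20 = M_tri(2); the triangle bound is attained at z = 2, so in fact M(r) = 20.

M_tri(2) = 20; |p(2)| = 20; equality at z=2: yes.


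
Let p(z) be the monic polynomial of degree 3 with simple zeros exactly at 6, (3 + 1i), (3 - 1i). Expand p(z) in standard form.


The polynomial is p(z) = ∏_{α ∈ S} (z − α), where S = {6, (3 + 1i), (3 - 1i)}.
Expanding the product yields: p(z) = z^3 -12·z^2 + 46·z -60.
Note conjugate pairs combine to real quadratics: (z − (3+1i))(z − (3−1i)) = z² − 6z + 10.
The resulting polynomial has degree 3 and real coefficients as required.

p(z) = z^3 -12·z^2 + 46·z -60.


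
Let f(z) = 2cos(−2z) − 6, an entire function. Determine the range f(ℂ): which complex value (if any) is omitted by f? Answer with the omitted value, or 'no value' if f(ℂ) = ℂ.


Little Picard bounds the complement of f(ℂ) to at most one point.
cos is entire and surjective onto ℂ: for every w ∈ ℂ, cos(ζ) = w has a solution ζ ∈ ℂ (e.g., via the complex inverse arccos). With ζ = −2z this gives z = ζ/(-2). Then 2·cos(−2z) takes every value in 2·ℂ = ℂ, and adding -6 is a bijection of ℂ. So f is surjective and omits no value. (Note: only on the real line is cos bounded by [−1, 1].)

Omitted value: no value.


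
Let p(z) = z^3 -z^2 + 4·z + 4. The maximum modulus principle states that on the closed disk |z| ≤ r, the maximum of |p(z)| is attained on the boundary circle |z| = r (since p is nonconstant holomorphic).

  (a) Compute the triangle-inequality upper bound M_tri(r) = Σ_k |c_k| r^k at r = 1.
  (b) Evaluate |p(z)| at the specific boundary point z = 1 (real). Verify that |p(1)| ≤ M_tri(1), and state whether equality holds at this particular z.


Coefficients: c_0 = 4, c_1 = 4, c_2 = -1, c_3 = 1. Radius r = 1.
Part (a). Triangle bound: M_tri(r) = Σ_k |c_k| r^k
  = |4|·1^0 + |4|·1^1 + |-1|·1^2 + |1|·1^3
  = 4 + 4 + 1 + 1 = 10.
This bounds M(r) := max_{|z|=r} |p(z)| from above; equality holds iff all terms c_k z^k can be made to align in phase at a single z on |z|=r.
Part (b). At z = 1 (real, on the circle |z| = r):
  p(1) = (4)·1^0 + (4)·1^1 + (-1)·1^2 + (1)·1^3 = 8.
  |p(1)| = 8.
Check: |p(1)| = 8 ≤ 10 = M_tri(1). ✓ Equality does not hold at z = 1 (the coefficients have mixed signs, so the terms do not all align in phase there).

M_tri(1) = 10; |p(1)| = 8; equality at z=1: no.


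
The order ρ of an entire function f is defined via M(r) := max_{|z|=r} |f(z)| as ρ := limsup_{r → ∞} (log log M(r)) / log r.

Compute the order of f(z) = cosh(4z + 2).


cosh(w) is a linear combination of e^{iw} and e^{−iw} (or e^w, e^{−w} in the hyperbolic case), so |cosh(w)| ≤ e^{|w|}. With w = 4z + 2, |w| ≤ 4|z| + 2 = 4r + 2 on |z| = r, giving M(r) ≤ e^{4r + 2}, so ρ ≤ 1. On a suitable ray (z = it for sin/cos; z = t for sinh/cosh, t real → ∞), |cosh(4z + 2)| grows like e^{4|t|}/2, so ρ ≥ 1. Hence ρ = 1.
Therefore ρ = 1.

Order ρ = 1.


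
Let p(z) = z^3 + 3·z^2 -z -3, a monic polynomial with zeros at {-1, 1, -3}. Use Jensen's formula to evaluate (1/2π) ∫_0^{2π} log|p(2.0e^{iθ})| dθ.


Zeros: -3, -1, 1; r = 2.0.
Inside |z| < r: -1, 1. Outside (|z| ≥ r): -3.
p(0) = -3, so log|p(0)| = log(3) = 1.0986.
Apply Jensen: I(r) = log|p(0)| + Σ_k log(r/|z_k|), summed over zeros inside |z| < r.
  log(r/|z_k|) for z_k = -1: log(2.0/1) = 0.6931
  log(r/|z_k|) for z_k = 1: log(2.0/1) = 0.6931
  Outside zeros (-3) contribute nothing to the Jensen sum.
Sum over inside zeros: 1.3863.
I(r) = log|p(0)| + (inside sum) = 1.0986 + 1.3863 = 2.4849.
Note: since some zeros are outside |z| ≤ r, the simplified n·log(r) form does NOT apply — only the inside zeros contribute.

I(r) ≈ 2.4849.


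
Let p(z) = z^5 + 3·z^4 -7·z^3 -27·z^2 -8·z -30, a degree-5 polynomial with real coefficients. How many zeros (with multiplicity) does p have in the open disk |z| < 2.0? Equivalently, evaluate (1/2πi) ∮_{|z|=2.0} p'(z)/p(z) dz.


The zeros of p are: (-3 + 1i), (-3 - 1i), (0 + 1i), (0 - 1i), 3.
Their magnitudes are: 3.162, 3.162, 1, 1, 3.
Zeros with |z| < R = 2.0: (0 + 1i), (0 - 1i).
Count = 2.
By the argument principle, (1/2πi) ∮_{|z|=R} p'(z)/p(z) dz equals exactly this count.

Number of zeros inside |z| < 2.0: 2.


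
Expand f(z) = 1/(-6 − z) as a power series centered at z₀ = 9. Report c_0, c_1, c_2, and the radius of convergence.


Let w = z − z₀, so z = z₀ + w.
Then -6 − z = -6 − (z₀ + w) = (-6 − z₀) − w = -15 − w.
f(z) = 1/(-15 − w) = (1/(-15)) · 1/(1 − w/(-15)) = Σ_{n≥0} w^n / (-15)^(n+1).
So c_n = 1/(-15)^(n+1):
  c_0 = 1/(-15)^1 = -1/15.
  c_1 = 1/(-15)^2 = 1/225.
  c_2 = 1/(-15)^3 = -1/3375.
The series is valid for |w/d| < 1, i.e. |z − z₀| < |d|.
Radius of convergence: R = |-6 − z₀| = |-15| = 15 (distance from z₀ to the singularity z = -6).

c_0 = -1/15, c_1 = 1/225, c_2 = -1/3375; R = 15.


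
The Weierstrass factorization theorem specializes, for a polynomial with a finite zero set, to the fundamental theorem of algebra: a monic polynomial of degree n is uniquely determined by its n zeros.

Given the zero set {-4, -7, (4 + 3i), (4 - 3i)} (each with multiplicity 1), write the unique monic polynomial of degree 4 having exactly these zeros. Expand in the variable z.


The polynomial is p(z) = ∏_{α ∈ S} (z − α), where S = {-4, -7, (4 + 3i), (4 - 3i)}.
Expanding the product yields: p(z) = z^4 + 3·z^3 -35·z^2 + 51·z + 700.
Note conjugate pairs combine to real quadratics: (z − (4+3i))(z − (4−3i)) = z² − 8z + 25.
The resulting polynomial has degree 4 and real coefficients as required.

p(z) = z^4 + 3·z^3 -35·z^2 + 51·z + 700.


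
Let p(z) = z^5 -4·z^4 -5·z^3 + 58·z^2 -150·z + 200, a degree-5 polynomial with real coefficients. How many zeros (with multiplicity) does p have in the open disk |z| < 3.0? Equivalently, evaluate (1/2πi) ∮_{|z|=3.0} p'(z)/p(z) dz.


The zeros of p are: (3 + 1i), (3 - 1i), (1 + 2i), (1 - 2i), -4.
Their magnitudes are: 3.162, 3.162, 2.236, 2.236, 4.
Zeros with |z| < R = 3.0: (1 + 2i), (1 - 2i).
Count = 2.
By the argument principle, (1/2πi) ∮_{|z|=R} p'(z)/p(z) dz equals exactly this count.

Number of zeros inside |z| < 3.0: 2.


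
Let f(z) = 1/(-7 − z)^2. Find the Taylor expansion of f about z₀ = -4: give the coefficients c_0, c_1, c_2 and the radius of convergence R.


Let w = z − z₀, so z = z₀ + w.
Then -7 − z = -7 − (z₀ + w) = (-7 − z₀) − w = -3 − w.
f(z) = 1/(-3 − w)^2 = (1/(-3)^2) · (1 − w/(-3))^{−2}.
By the binomial series (1−u)^{−2} = Σ_{n≥0} C(n+1, 1) u^n for |u|<1, with u = w/(-3):
  c_n = C(n+1, 1) / (-3)^(n+2).
  c_0 = 1/(-3)^2 = 1/9.
  c_1 = 2/(-3)^3 = -2/27.
  c_2 = 3/(-3)^4 = 1/27.
The series is valid for |w/d| < 1, i.e. |z − z₀| < |d|.
Radius of convergence: R = |-7 − z₀| = |-3| = 3 (distance from z₀ to the singularity z = -7).

c_0 = 1/9, c_1 = -2/27, c_2 = 1/27; R = 3.
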